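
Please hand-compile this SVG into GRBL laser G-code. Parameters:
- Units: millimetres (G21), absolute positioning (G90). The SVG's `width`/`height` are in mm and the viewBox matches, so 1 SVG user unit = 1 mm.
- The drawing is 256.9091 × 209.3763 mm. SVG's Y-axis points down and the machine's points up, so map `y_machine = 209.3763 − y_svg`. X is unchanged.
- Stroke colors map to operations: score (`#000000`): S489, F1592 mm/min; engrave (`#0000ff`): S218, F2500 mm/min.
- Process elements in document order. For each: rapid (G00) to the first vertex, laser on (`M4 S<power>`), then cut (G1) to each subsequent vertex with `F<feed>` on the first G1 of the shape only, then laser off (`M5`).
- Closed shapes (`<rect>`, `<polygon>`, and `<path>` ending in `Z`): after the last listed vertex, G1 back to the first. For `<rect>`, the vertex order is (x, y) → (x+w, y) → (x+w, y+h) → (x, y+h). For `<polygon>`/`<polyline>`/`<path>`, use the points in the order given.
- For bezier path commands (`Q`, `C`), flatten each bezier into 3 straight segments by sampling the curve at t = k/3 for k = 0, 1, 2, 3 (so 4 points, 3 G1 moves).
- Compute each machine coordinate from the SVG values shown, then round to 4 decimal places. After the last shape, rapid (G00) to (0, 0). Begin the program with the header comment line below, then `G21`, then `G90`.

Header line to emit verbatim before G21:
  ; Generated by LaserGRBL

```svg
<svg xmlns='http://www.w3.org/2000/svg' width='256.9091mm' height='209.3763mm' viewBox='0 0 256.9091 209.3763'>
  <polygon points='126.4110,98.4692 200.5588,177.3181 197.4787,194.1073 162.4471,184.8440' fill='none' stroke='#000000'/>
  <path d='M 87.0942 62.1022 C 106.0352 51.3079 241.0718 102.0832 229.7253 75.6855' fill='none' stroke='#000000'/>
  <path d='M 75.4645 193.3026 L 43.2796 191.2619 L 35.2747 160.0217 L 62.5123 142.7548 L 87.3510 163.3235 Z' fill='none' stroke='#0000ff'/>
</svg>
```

viewBox `0 0 256.9091 209.3763` with mm width/height → 1 unit = 1 mm. Flip: y_m = 209.3763 − y_svg.

**Shape 1** — `<polygon>` closed polygon, stroke `#000000` → score (S489, F1592). Machine vertices: (126.4110,110.9071) → (200.5588,32.0582) → (197.4787,15.2690) → (162.4471,24.5323) → (126.4110,110.9071). Closed: final G1 returns to the first vertex.

**Shape 2** — `<path>` cubic bezier, stroke `#000000` → score (S489, F1592). Control points (SVG): P0=(87.0942,62.1022), P1=(106.0352,51.3079), P2=(241.0718,102.0832), P3=(229.7253,75.6855); sampled at t=k/3. Machine vertices: (87.0942,147.2741) → (135.0123,142.6838) → (201.9989,127.8788) → (229.7253,133.6908). Open path.

**Shape 3** — `<path>` regular polygon, stroke `#0000ff` → engrave (S218, F2500). Machine vertices: (75.4645,16.0737) → (43.2796,18.1144) → (35.2747,49.3546) → (62.5123,66.6215) → (87.3510,46.0528) → (75.4645,16.0737). Closed: final G1 returns to the first vertex.

; Generated by LaserGRBL
G21
G90
G00 X126.4110 Y110.9071
M4 S489
G1 X200.5588 Y32.0582 F1592
G1 X197.4787 Y15.2690
G1 X162.4471 Y24.5323
G1 X126.4110 Y110.9071
M5
G00 X87.0942 Y147.2741
M4 S489
G1 X135.0123 Y142.6838 F1592
G1 X201.9989 Y127.8788
G1 X229.7253 Y133.6908
M5
G00 X75.4645 Y16.0737
M4 S218
G1 X43.2796 Y18.1144 F2500
G1 X35.2747 Y49.3546
G1 X62.5123 Y66.6215
G1 X87.3510 Y46.0528
G1 X75.4645 Y16.0737
M5
G00 X0.0000 Y0.0000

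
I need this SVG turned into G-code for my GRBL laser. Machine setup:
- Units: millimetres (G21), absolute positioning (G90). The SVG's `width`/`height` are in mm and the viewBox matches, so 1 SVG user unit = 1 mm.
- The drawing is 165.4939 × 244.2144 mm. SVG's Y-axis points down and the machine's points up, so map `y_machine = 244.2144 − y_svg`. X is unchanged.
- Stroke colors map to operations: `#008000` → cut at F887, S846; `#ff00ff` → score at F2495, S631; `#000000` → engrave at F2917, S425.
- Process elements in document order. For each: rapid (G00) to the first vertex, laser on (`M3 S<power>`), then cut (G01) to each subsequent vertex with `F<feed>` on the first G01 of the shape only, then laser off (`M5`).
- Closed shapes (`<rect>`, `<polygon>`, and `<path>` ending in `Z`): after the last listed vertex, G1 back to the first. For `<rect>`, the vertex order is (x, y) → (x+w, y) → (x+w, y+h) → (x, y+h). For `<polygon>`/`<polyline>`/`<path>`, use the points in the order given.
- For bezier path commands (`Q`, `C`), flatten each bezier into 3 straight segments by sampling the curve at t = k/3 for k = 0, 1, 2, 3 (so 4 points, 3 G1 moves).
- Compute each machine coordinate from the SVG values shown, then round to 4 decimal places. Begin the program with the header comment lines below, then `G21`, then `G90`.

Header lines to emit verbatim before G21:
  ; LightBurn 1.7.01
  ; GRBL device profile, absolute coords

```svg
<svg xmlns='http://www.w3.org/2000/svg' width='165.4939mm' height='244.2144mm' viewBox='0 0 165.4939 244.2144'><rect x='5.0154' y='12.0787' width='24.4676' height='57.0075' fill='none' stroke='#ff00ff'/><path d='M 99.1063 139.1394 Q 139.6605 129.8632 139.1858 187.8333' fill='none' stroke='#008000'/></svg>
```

; LightBurn 1.7.01
; GRBL device profile, absolute coords
G21
G90
G00 X5.0154 Y232.1357
M3 S631
G01 X29.4830 Y232.1357 F2495
G01 X29.4830 Y175.1282
G01 X5.0154 Y175.1282
G01 X5.0154 Y232.1357
M5
G00 X99.1063 Y105.0750
M3 S846
G01 X121.5837 Y103.7873 F887
G01 X134.9435 Y87.5560
G01 X139.1858 Y56.3811
M5

viewBox `0 0 165.4939 244.2144` with mm width/height → 1 unit = 1 mm. Flip: y_m = 244.2144 − y_svg.

**Shape 1** — `<rect>` rectangle, stroke `#ff00ff` → score (S631, F2495). Machine vertices: (5.0154,232.1357) → (29.4830,232.1357) → (29.4830,175.1282) → (5.0154,175.1282) → (5.0154,232.1357). Closed: final G1 returns to the first vertex.

**Shape 2** — `<path>` quadratic bezier, stroke `#008000` → cut (S846, F887). Control points (SVG): P0=(99.1063,139.1394), P1=(139.6605,129.8632), P2=(139.1858,187.8333); sampled at t=k/3. Machine vertices: (99.1063,105.0750) → (121.5837,103.7873) → (134.9435,87.5560) → (139.1858,56.3811). Open path.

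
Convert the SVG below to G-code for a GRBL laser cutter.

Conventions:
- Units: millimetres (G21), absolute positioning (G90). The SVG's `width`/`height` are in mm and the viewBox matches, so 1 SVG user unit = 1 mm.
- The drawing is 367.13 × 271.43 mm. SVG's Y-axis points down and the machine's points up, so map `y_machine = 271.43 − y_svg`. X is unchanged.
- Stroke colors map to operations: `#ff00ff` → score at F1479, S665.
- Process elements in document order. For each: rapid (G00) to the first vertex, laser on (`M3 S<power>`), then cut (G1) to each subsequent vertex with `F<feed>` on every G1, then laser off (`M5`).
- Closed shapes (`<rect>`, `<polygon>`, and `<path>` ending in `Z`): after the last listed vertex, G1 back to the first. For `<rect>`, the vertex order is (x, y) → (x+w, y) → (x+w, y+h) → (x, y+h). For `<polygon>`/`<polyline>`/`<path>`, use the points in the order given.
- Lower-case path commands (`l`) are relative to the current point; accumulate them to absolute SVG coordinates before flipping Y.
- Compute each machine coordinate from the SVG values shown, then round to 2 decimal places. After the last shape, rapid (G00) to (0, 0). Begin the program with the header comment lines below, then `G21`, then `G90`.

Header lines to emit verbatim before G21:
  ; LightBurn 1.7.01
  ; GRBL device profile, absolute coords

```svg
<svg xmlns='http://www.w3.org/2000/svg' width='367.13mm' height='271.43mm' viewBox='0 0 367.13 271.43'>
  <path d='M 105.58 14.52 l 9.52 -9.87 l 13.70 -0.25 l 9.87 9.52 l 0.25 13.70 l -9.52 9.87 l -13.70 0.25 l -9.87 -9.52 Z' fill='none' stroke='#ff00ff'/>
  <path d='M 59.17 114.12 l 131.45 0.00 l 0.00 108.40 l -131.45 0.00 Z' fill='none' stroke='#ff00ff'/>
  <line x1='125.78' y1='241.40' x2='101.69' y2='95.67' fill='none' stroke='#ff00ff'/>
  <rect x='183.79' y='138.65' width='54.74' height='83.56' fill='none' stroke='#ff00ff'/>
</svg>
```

Since the viewBox matches the mm dimensions, user units are millimetres directly. The only transform is the Y-flip y_m = 271.43 − y_svg.

Shape 1 is a regular polygon drawn with `<path>`. Its stroke #ff00ff means score at S665, F1479. After flipping Y the toolpath is (105.58,256.91) → (115.10,266.78) → (128.80,267.03) → (138.67,257.51) → (138.92,243.81) → (129.40,233.94) → (115.70,233.69) → (105.83,243.21) → (105.58,256.91), returning to the start.

Shape 2 is a rectangle drawn with `<path>`. Its stroke #ff00ff means score at S665, F1479. After flipping Y the toolpath is (59.17,157.31) → (190.62,157.31) → (190.62,48.91) → (59.17,48.91) → (59.17,157.31), returning to the start.

Shape 3 is a line segment drawn with `<line>`. Its stroke #ff00ff means score at S665, F1479. After flipping Y the toolpath is (125.78,30.03) → (101.69,175.76).

Shape 4 is a rectangle drawn with `<rect>`. Its stroke #ff00ff means score at S665, F1479. After flipping Y the toolpath is (183.79,132.78) → (238.53,132.78) → (238.53,49.22) → (183.79,49.22) → (183.79,132.78), returning to the start.

; LightBurn 1.7.01
; GRBL device profile, absolute coords
G21
G90
G00 X105.58 Y256.91
M3 S665
G1 X115.10 Y266.78 F1479
G1 X128.80 Y267.03 F1479
G1 X138.67 Y257.51 F1479
G1 X138.92 Y243.81 F1479
G1 X129.40 Y233.94 F1479
G1 X115.70 Y233.69 F1479
G1 X105.83 Y243.21 F1479
G1 X105.58 Y256.91 F1479
M5
G00 X59.17 Y157.31
M3 S665
G1 X190.62 Y157.31 F1479
G1 X190.62 Y48.91 F1479
G1 X59.17 Y48.91 F1479
G1 X59.17 Y157.31 F1479
M5
G00 X125.78 Y30.03
M3 S665
G1 X101.69 Y175.76 F1479
M5
G00 X183.79 Y132.78
M3 S665
G1 X238.53 Y132.78 F1479
G1 X238.53 Y49.22 F1479
G1 X183.79 Y49.22 F1479
G1 X183.79 Y132.78 F1479
M5
G00 X0.00 Y0.00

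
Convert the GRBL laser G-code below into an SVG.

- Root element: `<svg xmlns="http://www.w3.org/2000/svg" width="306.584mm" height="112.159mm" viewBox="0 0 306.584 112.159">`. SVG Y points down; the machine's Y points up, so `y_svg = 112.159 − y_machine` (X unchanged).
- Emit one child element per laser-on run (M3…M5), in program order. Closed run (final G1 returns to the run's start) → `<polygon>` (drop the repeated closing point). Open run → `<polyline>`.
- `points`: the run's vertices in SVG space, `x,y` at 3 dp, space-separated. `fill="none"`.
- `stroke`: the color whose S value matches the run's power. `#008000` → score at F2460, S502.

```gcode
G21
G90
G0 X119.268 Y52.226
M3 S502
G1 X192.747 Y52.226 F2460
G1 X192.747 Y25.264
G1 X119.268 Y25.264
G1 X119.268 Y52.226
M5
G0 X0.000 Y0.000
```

y_svg = 112.159 − y_m. Every run uses S502, so all elements get stroke `#008000` (score).

[1] closed run; points: 119.268,59.933 192.747,59.933 192.747,86.895 119.268,86.895

<svg xmlns="http://www.w3.org/2000/svg" width="306.584mm" height="112.159mm" viewBox="0 0 306.584 112.159">
  <polygon points="119.268,59.933 192.747,59.933 192.747,86.895 119.268,86.895" fill="none" stroke="#008000"/>
</svg>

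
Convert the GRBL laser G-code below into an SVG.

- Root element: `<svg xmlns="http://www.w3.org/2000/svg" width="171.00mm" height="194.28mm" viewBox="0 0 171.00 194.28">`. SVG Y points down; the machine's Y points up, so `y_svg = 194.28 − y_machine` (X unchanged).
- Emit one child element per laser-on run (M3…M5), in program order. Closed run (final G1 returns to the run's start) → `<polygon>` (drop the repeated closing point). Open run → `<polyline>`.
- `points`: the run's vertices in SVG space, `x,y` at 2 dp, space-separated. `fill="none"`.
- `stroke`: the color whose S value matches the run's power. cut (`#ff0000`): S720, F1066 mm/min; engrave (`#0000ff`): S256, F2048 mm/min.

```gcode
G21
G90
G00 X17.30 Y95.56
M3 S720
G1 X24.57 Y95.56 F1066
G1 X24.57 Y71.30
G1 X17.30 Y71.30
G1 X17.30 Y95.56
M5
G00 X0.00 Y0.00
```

<svg xmlns="http://www.w3.org/2000/svg" width="171.00mm" height="194.28mm" viewBox="0 0 171.00 194.28">
  <polygon points="17.30,98.72 24.57,98.72 24.57,122.98 17.30,122.98" fill="none" stroke="#ff0000"/>
</svg>

Each laser-on run becomes one SVG element. Flip Y back into SVG space with y_svg = 194.28 − y_machine. Every run uses S720, so all elements get stroke `#ff0000` (cut).

Run 1: The run returns to its start, so emit a `<polygon>` with points (Y-flipped): 17.30,98.72 24.57,98.72 24.57,122.98 17.30,122.98.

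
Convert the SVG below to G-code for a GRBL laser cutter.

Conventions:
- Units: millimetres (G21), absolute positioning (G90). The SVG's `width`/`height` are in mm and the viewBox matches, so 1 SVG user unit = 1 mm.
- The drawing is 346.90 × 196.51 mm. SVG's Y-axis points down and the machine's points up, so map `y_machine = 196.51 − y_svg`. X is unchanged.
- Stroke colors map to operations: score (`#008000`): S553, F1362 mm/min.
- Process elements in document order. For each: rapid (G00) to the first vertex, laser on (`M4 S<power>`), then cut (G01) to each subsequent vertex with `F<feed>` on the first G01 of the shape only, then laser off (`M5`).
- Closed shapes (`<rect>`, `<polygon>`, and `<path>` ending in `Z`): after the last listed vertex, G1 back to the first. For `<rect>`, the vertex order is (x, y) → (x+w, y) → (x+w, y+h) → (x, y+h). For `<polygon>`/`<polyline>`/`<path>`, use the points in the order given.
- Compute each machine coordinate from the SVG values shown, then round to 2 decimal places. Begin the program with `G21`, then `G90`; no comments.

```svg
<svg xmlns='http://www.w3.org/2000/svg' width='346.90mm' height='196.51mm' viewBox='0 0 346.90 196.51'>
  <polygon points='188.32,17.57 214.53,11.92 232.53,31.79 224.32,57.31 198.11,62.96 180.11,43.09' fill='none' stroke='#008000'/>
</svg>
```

1 u = 1 mm; y_m = 196.51 − y.

[1] `<polygon>` regular polygon, #008000→score S553 F1362: (188.32,178.94) → (214.53,184.59) → (232.53,164.72) → (224.32,139.20) → (198.11,133.55) → (180.11,153.42) → (188.32,178.94) (closed)

G21
G90
G00 X188.32 Y178.94
M4 S553
G01 X214.53 Y184.59 F1362
G01 X232.53 Y164.72
G01 X224.32 Y139.20
G01 X198.11 Y133.55
G01 X180.11 Y153.42
G01 X188.32 Y178.94
M5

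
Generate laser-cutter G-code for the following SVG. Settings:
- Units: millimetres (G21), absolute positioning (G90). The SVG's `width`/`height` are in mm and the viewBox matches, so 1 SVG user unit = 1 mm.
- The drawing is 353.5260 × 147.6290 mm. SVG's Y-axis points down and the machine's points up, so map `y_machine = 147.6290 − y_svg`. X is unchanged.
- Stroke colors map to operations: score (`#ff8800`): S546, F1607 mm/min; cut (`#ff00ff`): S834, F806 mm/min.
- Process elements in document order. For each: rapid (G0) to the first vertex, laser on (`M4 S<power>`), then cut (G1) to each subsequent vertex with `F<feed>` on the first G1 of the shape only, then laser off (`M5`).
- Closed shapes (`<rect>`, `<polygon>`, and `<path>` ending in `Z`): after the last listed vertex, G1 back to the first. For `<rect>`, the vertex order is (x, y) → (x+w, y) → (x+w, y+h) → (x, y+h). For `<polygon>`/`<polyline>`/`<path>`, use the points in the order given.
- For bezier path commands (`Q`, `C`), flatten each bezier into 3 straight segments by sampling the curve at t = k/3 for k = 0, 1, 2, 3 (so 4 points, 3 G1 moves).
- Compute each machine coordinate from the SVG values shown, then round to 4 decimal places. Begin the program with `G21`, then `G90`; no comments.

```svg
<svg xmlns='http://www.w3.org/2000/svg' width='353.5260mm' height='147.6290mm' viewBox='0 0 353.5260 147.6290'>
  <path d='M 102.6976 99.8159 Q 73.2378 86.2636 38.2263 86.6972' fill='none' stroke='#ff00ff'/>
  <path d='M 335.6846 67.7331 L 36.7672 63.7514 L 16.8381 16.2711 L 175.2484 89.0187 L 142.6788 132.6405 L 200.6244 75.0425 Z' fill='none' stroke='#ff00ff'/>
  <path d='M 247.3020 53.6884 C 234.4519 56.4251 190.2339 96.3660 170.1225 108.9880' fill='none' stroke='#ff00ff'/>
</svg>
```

G21
G90
G0 X102.6976 Y47.8131
M4 S834
G1 X82.4409 Y55.2940 F806
G1 X60.9504 Y59.6669
G1 X38.2263 Y60.9318
M5
G0 X335.6846 Y79.8959
M4 S834
G1 X36.7672 Y83.8776 F806
G1 X16.8381 Y131.3579
G1 X175.2484 Y58.6103
G1 X142.6788 Y14.9885
G1 X200.6244 Y72.5865
G1 X335.6846 Y79.8959
M5
G0 X247.3020 Y93.9406
M4 S834
G1 X226.0505 Y81.1922 F806
G1 X196.2148 Y57.9796
G1 X170.1225 Y38.6410
M5

1 u = 1 mm; y_m = 147.6290 − y.

[1] `<path>` quadratic bezier, #ff00ff→cut S834 F806: (102.6976,47.8131) → (82.4409,55.2940) → (60.9504,59.6669) → (38.2263,60.9318)

[2] `<path>` closed polygon, #ff00ff→cut S834 F806: (335.6846,79.8959) → (36.7672,83.8776) → (16.8381,131.3579) → (175.2484,58.6103) → (142.6788,14.9885) → (200.6244,72.5865) → (335.6846,79.8959) (closed)

[3] `<path>` cubic bezier, #ff00ff→cut S834 F806: (247.3020,93.9406) → (226.0505,81.1922) → (196.2148,57.9796) → (170.1225,38.6410)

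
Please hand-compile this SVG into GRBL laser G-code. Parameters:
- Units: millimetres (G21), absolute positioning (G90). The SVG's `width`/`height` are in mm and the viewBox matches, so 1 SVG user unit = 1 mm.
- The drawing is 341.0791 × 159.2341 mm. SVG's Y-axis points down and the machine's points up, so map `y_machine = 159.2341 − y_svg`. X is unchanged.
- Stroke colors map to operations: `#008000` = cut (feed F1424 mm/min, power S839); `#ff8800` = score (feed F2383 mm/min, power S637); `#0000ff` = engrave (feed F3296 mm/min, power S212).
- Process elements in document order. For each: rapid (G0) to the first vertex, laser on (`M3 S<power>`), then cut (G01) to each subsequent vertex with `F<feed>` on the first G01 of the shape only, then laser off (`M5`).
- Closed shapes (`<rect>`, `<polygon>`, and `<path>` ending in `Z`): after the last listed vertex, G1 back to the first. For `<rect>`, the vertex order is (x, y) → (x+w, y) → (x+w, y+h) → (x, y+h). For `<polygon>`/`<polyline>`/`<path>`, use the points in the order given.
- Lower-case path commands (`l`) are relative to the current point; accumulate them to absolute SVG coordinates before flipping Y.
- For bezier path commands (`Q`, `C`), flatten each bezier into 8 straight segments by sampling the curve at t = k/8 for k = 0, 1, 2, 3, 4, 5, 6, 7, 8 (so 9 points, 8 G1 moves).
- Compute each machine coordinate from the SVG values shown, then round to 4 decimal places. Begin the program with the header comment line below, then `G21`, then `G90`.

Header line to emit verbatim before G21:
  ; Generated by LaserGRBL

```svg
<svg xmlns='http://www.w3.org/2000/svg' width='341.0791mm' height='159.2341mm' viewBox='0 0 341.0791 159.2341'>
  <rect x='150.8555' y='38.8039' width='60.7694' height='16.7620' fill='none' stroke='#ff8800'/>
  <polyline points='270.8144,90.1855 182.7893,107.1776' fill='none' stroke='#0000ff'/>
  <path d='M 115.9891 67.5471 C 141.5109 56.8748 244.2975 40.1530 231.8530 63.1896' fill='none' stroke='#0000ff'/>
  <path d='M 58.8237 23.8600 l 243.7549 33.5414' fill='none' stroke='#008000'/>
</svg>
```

; Generated by LaserGRBL
G21
G90
G0 X150.8555 Y120.4302
M3 S637
G01 X211.6249 Y120.4302 F2383
G01 X211.6249 Y103.6682
G01 X150.8555 Y103.6682
G01 X150.8555 Y120.4302
M5
G0 X270.8144 Y69.0486
M3 S212
G01 X182.7893 Y52.0565 F3296
M5
G0 X115.9891 Y91.6870
M3 S212
G01 X128.8056 Y95.8832 F3296
G01 X146.6099 Y100.1098
G01 X167.1461 Y103.8298
G01 X188.1584 Y106.5066
G01 X207.3911 Y107.6033
G01 X222.5883 Y106.5830
G01 X231.4942 Y102.9090
G01 X231.8530 Y96.0445
M5
G0 X58.8237 Y135.3741
M3 S839
G01 X302.5786 Y101.8327 F1424
M5

Since the viewBox matches the mm dimensions, user units are millimetres directly. The only transform is the Y-flip y_m = 159.2341 − y_svg.

Shape 1 is a rectangle drawn with `<rect>`. Its stroke #ff8800 means score at S637, F2383. After flipping Y the toolpath is (150.8555,120.4302) → (211.6249,120.4302) → (211.6249,103.6682) → (150.8555,103.6682) → (150.8555,120.4302), returning to the start.

Shape 2 is a line segment drawn with `<polyline>`. Its stroke #0000ff means engrave at S212, F3296. After flipping Y the toolpath is (270.8144,69.0486) → (182.7893,52.0565).

Shape 3 is a cubic bezier drawn with `<path>`. Its stroke #0000ff means engrave at S212, F3296. After flipping Y the toolpath is (115.9891,91.6870) → (128.8056,95.8832) → (146.6099,100.1098) → (167.1461,103.8298) → (188.1584,106.5066) → (207.3911,107.6033) → (222.5883,106.5830) → (231.4942,102.9090) → (231.8530,96.0445).

Shape 4 is a line segment drawn with `<path>`. Its stroke #008000 means cut at S839, F1424. After flipping Y the toolpath is (58.8237,135.3741) → (302.5786,101.8327).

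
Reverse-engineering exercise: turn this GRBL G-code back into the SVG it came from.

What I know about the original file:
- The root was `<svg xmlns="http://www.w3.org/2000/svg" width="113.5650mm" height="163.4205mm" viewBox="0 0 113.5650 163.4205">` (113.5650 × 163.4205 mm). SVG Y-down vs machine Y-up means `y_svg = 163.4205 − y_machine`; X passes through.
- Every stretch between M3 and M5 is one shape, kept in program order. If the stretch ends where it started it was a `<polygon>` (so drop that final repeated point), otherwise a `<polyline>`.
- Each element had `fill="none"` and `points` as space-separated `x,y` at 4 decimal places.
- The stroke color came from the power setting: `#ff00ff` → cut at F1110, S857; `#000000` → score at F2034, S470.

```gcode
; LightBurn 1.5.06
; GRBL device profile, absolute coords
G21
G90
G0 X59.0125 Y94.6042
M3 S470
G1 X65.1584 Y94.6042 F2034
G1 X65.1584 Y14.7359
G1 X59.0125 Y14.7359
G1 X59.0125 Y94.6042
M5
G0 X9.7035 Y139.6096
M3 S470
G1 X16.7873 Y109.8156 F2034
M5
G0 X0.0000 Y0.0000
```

Each laser-on run becomes one SVG element. Flip Y back into SVG space with y_svg = 163.4205 − y_machine. Every run uses S470, so all elements get stroke `#000000` (score).

Run 1: The run returns to its start, so emit a `<polygon>` with points (Y-flipped): 59.0125,68.8163 65.1584,68.8163 65.1584,148.6846 59.0125,148.6846.

Run 2: The run is open, so emit a `<polyline>` with points (Y-flipped): 9.7035,23.8109 16.7873,53.6049.

<svg xmlns="http://www.w3.org/2000/svg" width="113.5650mm" height="163.4205mm" viewBox="0 0 113.5650 163.4205">
  <polygon points="59.0125,68.8163 65.1584,68.8163 65.1584,148.6846 59.0125,148.6846" fill="none" stroke="#000000"/>
  <polyline points="9.7035,23.8109 16.7873,53.6049" fill="none" stroke="#000000"/>
</svg>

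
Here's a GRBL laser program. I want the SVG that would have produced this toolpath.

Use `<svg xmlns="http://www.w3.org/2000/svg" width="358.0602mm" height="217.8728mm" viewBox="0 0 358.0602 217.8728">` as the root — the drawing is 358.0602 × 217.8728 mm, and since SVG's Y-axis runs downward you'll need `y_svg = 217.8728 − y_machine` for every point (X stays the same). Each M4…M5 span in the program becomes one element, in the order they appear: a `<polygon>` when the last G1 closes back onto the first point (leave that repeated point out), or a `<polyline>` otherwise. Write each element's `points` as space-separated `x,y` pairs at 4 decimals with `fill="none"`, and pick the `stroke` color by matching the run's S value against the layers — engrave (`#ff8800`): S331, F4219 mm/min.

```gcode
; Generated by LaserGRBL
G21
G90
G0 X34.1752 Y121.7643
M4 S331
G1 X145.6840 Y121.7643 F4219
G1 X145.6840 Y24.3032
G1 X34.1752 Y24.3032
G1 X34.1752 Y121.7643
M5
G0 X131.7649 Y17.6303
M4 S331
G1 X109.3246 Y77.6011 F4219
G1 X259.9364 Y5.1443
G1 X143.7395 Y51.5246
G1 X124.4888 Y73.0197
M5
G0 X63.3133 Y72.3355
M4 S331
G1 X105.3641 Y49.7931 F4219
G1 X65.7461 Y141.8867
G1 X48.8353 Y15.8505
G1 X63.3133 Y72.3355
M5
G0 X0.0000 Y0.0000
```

<svg xmlns="http://www.w3.org/2000/svg" width="358.0602mm" height="217.8728mm" viewBox="0 0 358.0602 217.8728">
  <polygon points="34.1752,96.1085 145.6840,96.1085 145.6840,193.5696 34.1752,193.5696" fill="none" stroke="#ff8800"/>
  <polyline points="131.7649,200.2425 109.3246,140.2717 259.9364,212.7285 143.7395,166.3482 124.4888,144.8531" fill="none" stroke="#ff8800"/>
  <polygon points="63.3133,145.5373 105.3641,168.0797 65.7461,75.9861 48.8353,202.0223" fill="none" stroke="#ff8800"/>
</svg>

Machine Y-up, SVG Y-down with viewBox height 217.8728, so y_svg = 217.8728 − y_machine; X carries over. Every run uses S331, so all elements get stroke `#ff8800` (engrave).

Run 1: The run returns to its start, so emit a `<polygon>` with points (Y-flipped): 34.1752,96.1085 145.6840,96.1085 145.6840,193.5696 34.1752,193.5696.

Run 2: The run is open, so emit a `<polyline>` with points (Y-flipped): 131.7649,200.2425 109.3246,140.2717 259.9364,212.7285 143.7395,166.3482 124.4888,144.8531.

Run 3: The run returns to its start, so emit a `<polygon>` with points (Y-flipped): 63.3133,145.5373 105.3641,168.0797 65.7461,75.9861 48.8353,202.0223.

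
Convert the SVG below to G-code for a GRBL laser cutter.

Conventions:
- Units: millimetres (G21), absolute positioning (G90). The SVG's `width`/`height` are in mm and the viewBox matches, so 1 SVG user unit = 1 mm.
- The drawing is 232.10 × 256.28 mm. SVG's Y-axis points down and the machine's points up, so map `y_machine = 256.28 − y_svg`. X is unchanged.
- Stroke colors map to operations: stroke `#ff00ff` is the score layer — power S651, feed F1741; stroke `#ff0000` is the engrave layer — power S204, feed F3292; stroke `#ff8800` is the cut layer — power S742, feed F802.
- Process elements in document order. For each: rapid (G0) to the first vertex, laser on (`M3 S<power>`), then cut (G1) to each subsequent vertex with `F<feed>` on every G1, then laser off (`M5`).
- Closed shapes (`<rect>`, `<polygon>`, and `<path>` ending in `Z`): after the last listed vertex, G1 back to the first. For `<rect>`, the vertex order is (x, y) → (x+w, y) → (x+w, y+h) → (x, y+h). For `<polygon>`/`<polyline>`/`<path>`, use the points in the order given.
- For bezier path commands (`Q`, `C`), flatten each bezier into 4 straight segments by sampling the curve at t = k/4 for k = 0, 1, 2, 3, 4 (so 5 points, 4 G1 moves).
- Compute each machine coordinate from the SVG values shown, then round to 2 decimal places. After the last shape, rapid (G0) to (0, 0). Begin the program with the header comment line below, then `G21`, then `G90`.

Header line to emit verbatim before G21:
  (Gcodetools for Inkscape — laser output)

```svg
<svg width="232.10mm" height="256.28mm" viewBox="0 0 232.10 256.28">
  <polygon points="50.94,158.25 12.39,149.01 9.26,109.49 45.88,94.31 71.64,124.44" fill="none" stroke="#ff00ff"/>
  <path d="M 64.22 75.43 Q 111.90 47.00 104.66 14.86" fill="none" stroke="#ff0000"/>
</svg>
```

(Gcodetools for Inkscape — laser output)
G21
G90
G0 X50.94 Y98.03
M3 S651
G1 X12.39 Y107.27 F1741
G1 X9.26 Y146.79 F1741
G1 X45.88 Y161.97 F1741
G1 X71.64 Y131.84 F1741
G1 X50.94 Y98.03 F1741
M5
G0 X64.22 Y180.85
M3 S204
G1 X84.63 Y195.30 F3292
G1 X98.17 Y210.21 F3292
G1 X104.85 Y225.58 F3292
G1 X104.66 Y241.42 F3292
M5
G0 X0.00 Y0.00

Since the viewBox matches the mm dimensions, user units are millimetres directly. The only transform is the Y-flip y_m = 256.28 − y_svg.

Shape 1 is a regular polygon drawn with `<polygon>`. Its stroke #ff00ff means score at S651, F1741. After flipping Y the toolpath is (50.94,98.03) → (12.39,107.27) → (9.26,146.79) → (45.88,161.97) → (71.64,131.84) → (50.94,98.03), returning to the start.

Shape 2 is a quadratic bezier drawn with `<path>`. Its stroke #ff0000 means engrave at S204, F3292. After flipping Y the toolpath is (64.22,180.85) → (84.63,195.30) → (98.17,210.21) → (104.85,225.58) → (104.66,241.42).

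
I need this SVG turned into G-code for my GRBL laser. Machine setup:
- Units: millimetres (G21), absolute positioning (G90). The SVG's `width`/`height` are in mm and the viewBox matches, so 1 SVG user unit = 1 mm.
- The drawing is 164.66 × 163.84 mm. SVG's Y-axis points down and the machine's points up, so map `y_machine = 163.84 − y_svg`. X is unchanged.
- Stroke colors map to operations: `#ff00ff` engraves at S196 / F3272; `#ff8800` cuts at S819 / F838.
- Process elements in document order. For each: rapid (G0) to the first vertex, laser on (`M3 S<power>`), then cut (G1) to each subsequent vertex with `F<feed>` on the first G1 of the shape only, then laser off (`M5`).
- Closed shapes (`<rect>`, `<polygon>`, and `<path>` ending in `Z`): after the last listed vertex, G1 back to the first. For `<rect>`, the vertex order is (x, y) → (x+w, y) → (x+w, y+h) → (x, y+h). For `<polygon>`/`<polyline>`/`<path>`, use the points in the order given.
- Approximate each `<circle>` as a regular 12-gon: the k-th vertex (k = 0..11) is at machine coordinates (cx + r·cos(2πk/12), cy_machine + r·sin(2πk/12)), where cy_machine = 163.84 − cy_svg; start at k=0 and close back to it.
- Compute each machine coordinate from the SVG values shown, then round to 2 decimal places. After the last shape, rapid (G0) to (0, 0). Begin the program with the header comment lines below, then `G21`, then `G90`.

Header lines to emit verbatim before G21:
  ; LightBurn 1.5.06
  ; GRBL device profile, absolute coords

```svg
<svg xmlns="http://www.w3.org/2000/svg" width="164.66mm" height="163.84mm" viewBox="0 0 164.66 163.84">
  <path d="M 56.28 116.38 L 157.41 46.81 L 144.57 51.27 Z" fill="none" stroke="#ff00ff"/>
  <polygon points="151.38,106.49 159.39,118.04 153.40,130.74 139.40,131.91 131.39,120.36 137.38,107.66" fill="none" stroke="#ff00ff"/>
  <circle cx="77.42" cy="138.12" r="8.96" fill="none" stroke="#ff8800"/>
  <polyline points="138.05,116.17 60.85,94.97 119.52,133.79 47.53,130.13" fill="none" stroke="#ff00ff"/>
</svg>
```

; LightBurn 1.5.06
; GRBL device profile, absolute coords
G21
G90
G0 X56.28 Y47.46
M3 S196
G1 X157.41 Y117.03 F3272
G1 X144.57 Y112.57
G1 X56.28 Y47.46
M5
G0 X151.38 Y57.35
M3 S196
G1 X159.39 Y45.80 F3272
G1 X153.40 Y33.10
G1 X139.40 Y31.93
G1 X131.39 Y43.48
G1 X137.38 Y56.18
G1 X151.38 Y57.35
M5
G0 X86.38 Y25.72
M3 S819
G1 X85.18 Y30.20 F838
G1 X81.90 Y33.48
G1 X77.42 Y34.68
G1 X72.94 Y33.48
G1 X69.66 Y30.20
G1 X68.46 Y25.72
G1 X69.66 Y21.24
G1 X72.94 Y17.96
G1 X77.42 Y16.76
G1 X81.90 Y17.96
G1 X85.18 Y21.24
G1 X86.38 Y25.72
M5
G0 X138.05 Y47.67
M3 S196
G1 X60.85 Y68.87 F3272
G1 X119.52 Y30.05
G1 X47.53 Y33.71
M5
G0 X0.00 Y0.00

Since the viewBox matches the mm dimensions, user units are millimetres directly. The only transform is the Y-flip y_m = 163.84 − y_svg.

Shape 1 is a closed polygon drawn with `<path>`. Its stroke #ff00ff means engrave at S196, F3272. After flipping Y the toolpath is (56.28,47.46) → (157.41,117.03) → (144.57,112.57) → (56.28,47.46), returning to the start.

Shape 2 is a regular polygon drawn with `<polygon>`. Its stroke #ff00ff means engrave at S196, F3272. After flipping Y the toolpath is (151.38,57.35) → (159.39,45.80) → (153.40,33.10) → (139.40,31.93) → (131.39,43.48) → (137.38,56.18) → (151.38,57.35), returning to the start.

Shape 3 is a circle drawn with `<circle>`. Its stroke #ff8800 means cut at S819, F838. After flipping Y the toolpath is (86.38,25.72) → (85.18,30.20) → (81.90,33.48) → (77.42,34.68) → (72.94,33.48) → (69.66,30.20) → (68.46,25.72) → (69.66,21.24) → (72.94,17.96) → (77.42,16.76) → (81.90,17.96) → (85.18,21.24) → (86.38,25.72), returning to the start.

Shape 4 is a open polyline drawn with `<polyline>`. Its stroke #ff00ff means engrave at S196, F3272. After flipping Y the toolpath is (138.05,47.67) → (60.85,68.87) → (119.52,30.05) → (47.53,33.71).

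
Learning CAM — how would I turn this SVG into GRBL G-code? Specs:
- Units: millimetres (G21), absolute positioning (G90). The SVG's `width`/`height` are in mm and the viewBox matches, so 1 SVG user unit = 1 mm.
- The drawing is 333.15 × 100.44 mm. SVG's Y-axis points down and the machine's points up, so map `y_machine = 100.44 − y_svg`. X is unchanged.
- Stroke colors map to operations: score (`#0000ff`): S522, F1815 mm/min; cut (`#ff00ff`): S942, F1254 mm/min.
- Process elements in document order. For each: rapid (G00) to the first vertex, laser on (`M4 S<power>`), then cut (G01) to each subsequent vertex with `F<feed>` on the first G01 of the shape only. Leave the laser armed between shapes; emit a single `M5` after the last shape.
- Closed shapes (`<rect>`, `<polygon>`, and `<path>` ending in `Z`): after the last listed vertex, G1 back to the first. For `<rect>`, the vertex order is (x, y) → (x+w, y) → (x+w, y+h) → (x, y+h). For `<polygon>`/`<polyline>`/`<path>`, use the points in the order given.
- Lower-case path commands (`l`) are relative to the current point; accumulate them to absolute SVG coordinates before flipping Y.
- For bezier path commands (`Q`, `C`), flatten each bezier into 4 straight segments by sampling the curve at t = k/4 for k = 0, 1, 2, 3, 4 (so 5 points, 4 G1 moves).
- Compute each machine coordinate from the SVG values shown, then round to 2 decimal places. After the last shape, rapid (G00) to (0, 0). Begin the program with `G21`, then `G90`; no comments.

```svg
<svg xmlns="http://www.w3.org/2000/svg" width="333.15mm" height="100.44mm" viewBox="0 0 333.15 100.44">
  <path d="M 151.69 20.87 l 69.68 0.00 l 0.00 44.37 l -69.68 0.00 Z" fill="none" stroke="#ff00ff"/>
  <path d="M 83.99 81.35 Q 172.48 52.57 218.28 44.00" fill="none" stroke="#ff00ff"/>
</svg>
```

1 u = 1 mm; y_m = 100.44 − y.

[1] `<path>` rectangle, #ff00ff→cut S942 F1254: (151.69,79.57) → (221.37,79.57) → (221.37,35.20) → (151.69,35.20) → (151.69,79.57) (closed)

[2] `<path>` quadratic bezier, #ff00ff→cut S942 F1254: (83.99,19.09) → (125.57,32.22) → (161.81,42.82) → (192.71,50.89) → (218.28,56.44)

G21
G90
G00 X151.69 Y79.57
M4 S942
G01 X221.37 Y79.57 F1254
G01 X221.37 Y35.20
G01 X151.69 Y35.20
G01 X151.69 Y79.57
G00 X83.99 Y19.09
M4 S942
G01 X125.57 Y32.22 F1254
G01 X161.81 Y42.82
G01 X192.71 Y50.89
G01 X218.28 Y56.44
M5
G00 X0.00 Y0.00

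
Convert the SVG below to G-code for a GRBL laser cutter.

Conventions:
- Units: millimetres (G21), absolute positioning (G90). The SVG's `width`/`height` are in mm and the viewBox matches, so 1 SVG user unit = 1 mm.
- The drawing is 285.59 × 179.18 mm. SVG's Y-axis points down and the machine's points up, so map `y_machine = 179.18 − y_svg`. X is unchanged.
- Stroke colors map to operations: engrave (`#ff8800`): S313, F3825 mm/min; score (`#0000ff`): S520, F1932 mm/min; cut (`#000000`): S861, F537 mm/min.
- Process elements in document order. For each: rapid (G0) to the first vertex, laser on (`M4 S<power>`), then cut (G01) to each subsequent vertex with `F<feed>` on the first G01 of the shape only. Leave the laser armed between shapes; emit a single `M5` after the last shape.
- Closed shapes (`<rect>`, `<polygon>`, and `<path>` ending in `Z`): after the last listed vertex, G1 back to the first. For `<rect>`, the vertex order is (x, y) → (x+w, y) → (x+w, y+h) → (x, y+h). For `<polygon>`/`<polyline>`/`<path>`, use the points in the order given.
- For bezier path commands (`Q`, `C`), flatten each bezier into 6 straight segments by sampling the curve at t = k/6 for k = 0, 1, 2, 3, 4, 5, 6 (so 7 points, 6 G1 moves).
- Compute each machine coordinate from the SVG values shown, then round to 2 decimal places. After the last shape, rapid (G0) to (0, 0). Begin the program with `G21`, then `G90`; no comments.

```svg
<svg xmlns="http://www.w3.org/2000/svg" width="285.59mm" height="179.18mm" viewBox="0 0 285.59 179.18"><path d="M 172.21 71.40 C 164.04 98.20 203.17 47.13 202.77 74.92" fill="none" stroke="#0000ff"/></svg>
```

G21
G90
G0 X172.21 Y107.78
M4 S520
G01 X171.66 Y100.14 F1932
G01 X176.59 Y101.13
G01 X184.58 Y106.39
G01 X193.21 Y111.57
G01 X200.08 Y112.31
G01 X202.77 Y104.26
M5
G0 X0.00 Y0.00

viewBox `0 0 285.59 179.18` with mm width/height → 1 unit = 1 mm. Flip: y_m = 179.18 − y_svg.

**Shape 1** — `<path>` cubic bezier, stroke `#0000ff` → score (S520, F1932). Control points (SVG): P0=(172.21,71.40), P1=(164.04,98.20), P2=(203.17,47.13), P3=(202.77,74.92); sampled at t=k/6. Machine vertices: (172.21,107.78) → (171.66,100.14) → (176.59,101.13) → (184.58,106.39) → (193.21,111.57) → (200.08,112.31) → (202.77,104.26). Open path.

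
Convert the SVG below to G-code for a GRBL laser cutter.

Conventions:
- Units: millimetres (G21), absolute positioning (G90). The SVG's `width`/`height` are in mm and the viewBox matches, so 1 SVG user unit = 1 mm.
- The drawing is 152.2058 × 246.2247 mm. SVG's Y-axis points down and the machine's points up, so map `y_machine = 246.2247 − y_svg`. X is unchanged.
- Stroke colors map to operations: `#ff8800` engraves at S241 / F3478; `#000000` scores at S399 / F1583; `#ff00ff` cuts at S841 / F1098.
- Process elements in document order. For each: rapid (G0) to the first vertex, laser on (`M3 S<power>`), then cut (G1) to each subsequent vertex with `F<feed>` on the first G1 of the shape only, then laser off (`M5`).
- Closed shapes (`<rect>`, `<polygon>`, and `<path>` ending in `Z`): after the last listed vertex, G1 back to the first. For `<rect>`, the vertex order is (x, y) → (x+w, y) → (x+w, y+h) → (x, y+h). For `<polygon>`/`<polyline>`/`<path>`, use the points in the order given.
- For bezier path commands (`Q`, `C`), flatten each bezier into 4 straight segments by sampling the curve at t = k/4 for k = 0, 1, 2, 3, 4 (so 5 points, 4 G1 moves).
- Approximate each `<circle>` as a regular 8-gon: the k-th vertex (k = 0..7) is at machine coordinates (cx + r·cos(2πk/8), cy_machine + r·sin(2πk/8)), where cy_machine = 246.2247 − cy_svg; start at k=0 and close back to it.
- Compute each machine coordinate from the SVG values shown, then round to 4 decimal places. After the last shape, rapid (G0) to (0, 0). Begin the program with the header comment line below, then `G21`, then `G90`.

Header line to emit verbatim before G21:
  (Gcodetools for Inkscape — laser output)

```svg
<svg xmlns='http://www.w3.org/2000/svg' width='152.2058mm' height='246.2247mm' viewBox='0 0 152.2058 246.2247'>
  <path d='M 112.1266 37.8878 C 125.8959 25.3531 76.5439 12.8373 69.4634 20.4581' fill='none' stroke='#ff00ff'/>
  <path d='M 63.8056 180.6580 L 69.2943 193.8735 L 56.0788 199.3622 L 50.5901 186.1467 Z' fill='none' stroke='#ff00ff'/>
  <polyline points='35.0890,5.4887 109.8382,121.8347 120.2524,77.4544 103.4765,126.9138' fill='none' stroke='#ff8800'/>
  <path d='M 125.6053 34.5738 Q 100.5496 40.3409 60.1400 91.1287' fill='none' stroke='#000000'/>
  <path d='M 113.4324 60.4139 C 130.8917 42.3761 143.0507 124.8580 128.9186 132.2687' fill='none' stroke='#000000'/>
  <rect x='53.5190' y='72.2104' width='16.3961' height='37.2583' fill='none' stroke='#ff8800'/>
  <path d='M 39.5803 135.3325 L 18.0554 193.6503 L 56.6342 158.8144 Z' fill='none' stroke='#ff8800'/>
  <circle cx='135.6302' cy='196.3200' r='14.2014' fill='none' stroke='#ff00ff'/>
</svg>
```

1 u = 1 mm; y_m = 246.2247 − y.

[1] `<path>` cubic bezier, #ff00ff→cut S841 F1098: (112.1266,208.3369) → (112.2651,217.4200) → (98.6137,224.6101) → (81.0529,228.0209) → (69.4634,225.7666)

[2] `<path>` regular polygon, #ff00ff→cut S841 F1098: (63.8056,65.5667) → (69.2943,52.3512) → (56.0788,46.8625) → (50.5901,60.0780) → (63.8056,65.5667) (closed)

[3] `<polyline>` open polyline, #ff8800→engrave S241 F3478: (35.0890,240.7360) → (109.8382,124.3900) → (120.2524,168.7703) → (103.4765,119.3109)

[4] `<path>` quadratic bezier, #000000→score S399 F1583: (125.6053,211.6509) → (112.1178,205.9536) → (96.7111,194.6286) → (79.3852,177.6761) → (60.1400,155.0960)

[5] `<path>` cubic bezier, #000000→score S399 F1583: (113.4324,185.8108) → (125.2051,183.2353) → (133.0223,159.4266) → (134.9161,130.8463) → (128.9186,113.9560)

[6] `<rect>` rectangle, #ff8800→engrave S241 F3478: (53.5190,174.0143) → (69.9151,174.0143) → (69.9151,136.7560) → (53.5190,136.7560) → (53.5190,174.0143) (closed)

[7] `<path>` closed polygon, #ff8800→engrave S241 F3478: (39.5803,110.8922) → (18.0554,52.5744) → (56.6342,87.4103) → (39.5803,110.8922) (closed)

[8] `<circle>` circle, #ff00ff→cut S841 F1098: (149.8316,49.9047) → (145.6721,59.9466) → (135.6302,64.1061) → (125.5883,59.9466) → (121.4288,49.9047) → (125.5883,39.8628) → (135.6302,35.7033) → (145.6721,39.8628) → (149.8316,49.9047) (closed)

(Gcodetools for Inkscape — laser output)
G21
G90
G0 X112.1266 Y208.3369
M3 S841
G1 X112.2651 Y217.4200 F1098
G1 X98.6137 Y224.6101
G1 X81.0529 Y228.0209
G1 X69.4634 Y225.7666
M5
G0 X63.8056 Y65.5667
M3 S841
G1 X69.2943 Y52.3512 F1098
G1 X56.0788 Y46.8625
G1 X50.5901 Y60.0780
G1 X63.8056 Y65.5667
M5
G0 X35.0890 Y240.7360
M3 S241
G1 X109.8382 Y124.3900 F3478
G1 X120.2524 Y168.7703
G1 X103.4765 Y119.3109
M5
G0 X125.6053 Y211.6509
M3 S399
G1 X112.1178 Y205.9536 F1583
G1 X96.7111 Y194.6286
G1 X79.3852 Y177.6761
G1 X60.1400 Y155.0960
M5
G0 X113.4324 Y185.8108
M3 S399
G1 X125.2051 Y183.2353 F1583
G1 X133.0223 Y159.4266
G1 X134.9161 Y130.8463
G1 X128.9186 Y113.9560
M5
G0 X53.5190 Y174.0143
M3 S241
G1 X69.9151 Y174.0143 F3478
G1 X69.9151 Y136.7560
G1 X53.5190 Y136.7560
G1 X53.5190 Y174.0143
M5
G0 X39.5803 Y110.8922
M3 S241
G1 X18.0554 Y52.5744 F3478
G1 X56.6342 Y87.4103
G1 X39.5803 Y110.8922
M5
G0 X149.8316 Y49.9047
M3 S841
G1 X145.6721 Y59.9466 F1098
G1 X135.6302 Y64.1061
G1 X125.5883 Y59.9466
G1 X121.4288 Y49.9047
G1 X125.5883 Y39.8628
G1 X135.6302 Y35.7033
G1 X145.6721 Y39.8628
G1 X149.8316 Y49.9047
M5
G0 X0.0000 Y0.0000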